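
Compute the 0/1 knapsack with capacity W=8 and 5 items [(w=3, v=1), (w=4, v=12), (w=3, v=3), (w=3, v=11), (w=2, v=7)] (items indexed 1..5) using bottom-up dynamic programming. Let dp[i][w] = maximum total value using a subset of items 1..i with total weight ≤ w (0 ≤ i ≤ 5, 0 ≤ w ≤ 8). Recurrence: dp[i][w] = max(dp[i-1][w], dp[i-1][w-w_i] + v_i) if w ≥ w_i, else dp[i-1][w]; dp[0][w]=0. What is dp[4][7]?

23

i\w   0   1   2   3   4   5   6   7   8
  0   0   0   0   0   0   0   0   0   0
  1   0   0   0   1   1   1   1   1   1
  2   0   0   0   1  12  12  12  13  13
  3   0   0   0   3  12  12  12  15  15
  4   0   0   0  11  12  12  14  23  23
  5   0   0   7  11  12  18  19  23  23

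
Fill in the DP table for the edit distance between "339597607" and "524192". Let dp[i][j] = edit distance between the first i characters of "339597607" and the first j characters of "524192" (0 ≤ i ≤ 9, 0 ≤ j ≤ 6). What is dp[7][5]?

6

   ''  5  2  4  1  9  2
''  0  1  2  3  4  5  6
 3  1  1  2  3  4  5  6
 3  2  2  2  3  4  5  6
 9  3  3  3  3  4  4  5
 5  4  3  4  4  4  5  5
 9  5  4  4  5  5  4  5
 7  6  5  5  5  6  5  5
 6  7  6  6  6  6  6  6
 0  8  7  7  7  7  7  7
 7  9  8  8  8  8  8  8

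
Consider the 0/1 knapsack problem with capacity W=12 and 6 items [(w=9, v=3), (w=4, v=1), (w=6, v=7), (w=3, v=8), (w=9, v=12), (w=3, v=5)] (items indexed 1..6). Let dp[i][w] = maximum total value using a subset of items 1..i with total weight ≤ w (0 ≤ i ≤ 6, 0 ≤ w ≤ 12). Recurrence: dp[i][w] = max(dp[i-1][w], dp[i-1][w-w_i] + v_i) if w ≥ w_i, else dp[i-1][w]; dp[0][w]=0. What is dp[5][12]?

20

i\w   0   1   2   3   4   5   6   7   8   9  10  11  12
  0   0   0   0   0   0   0   0   0   0   0   0   0   0
  1   0   0   0   0   0   0   0   0   0   3   3   3   3
  2   0   0   0   0   1   1   1   1   1   3   3   3   3
  3   0   0   0   0   1   1   7   7   7   7   8   8   8
  4   0   0   0   8   8   8   8   9   9  15  15  15  15
  5   0   0   0   8   8   8   8   9   9  15  15  15  20
  6   0   0   0   8   8   8  13  13  13  15  15  15  20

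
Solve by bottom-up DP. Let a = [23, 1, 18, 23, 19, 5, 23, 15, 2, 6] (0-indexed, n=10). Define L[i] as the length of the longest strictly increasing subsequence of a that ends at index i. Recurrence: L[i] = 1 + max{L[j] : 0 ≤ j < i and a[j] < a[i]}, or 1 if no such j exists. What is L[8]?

2

   i    0    1    2    3    4    5    6    7    8    9
a[i]   23    1   18   23   19    5   23   15    2    6
L[i]    1    1    2    3    3    2    4    3    2    3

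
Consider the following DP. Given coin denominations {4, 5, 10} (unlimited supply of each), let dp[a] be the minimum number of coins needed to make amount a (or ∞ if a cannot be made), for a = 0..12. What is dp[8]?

2

 a  0  1  2  3  4  5  6  7  8  9 10 11 12
dp  0  -  -  -  1  1  -  -  2  2  1  -  3
(- denotes ∞ / unreachable)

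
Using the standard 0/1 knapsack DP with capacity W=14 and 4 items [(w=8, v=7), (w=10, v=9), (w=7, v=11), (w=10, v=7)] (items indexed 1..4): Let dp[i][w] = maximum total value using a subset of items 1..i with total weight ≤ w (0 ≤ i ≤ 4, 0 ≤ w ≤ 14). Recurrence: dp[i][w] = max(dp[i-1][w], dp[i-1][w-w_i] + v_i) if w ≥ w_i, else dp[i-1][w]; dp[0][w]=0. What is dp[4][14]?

i\w   0   1   2   3   4   5   6   7   8   9  10  11  12  13  14
  0   0   0   0   0   0   0   0   0   0   0   0   0   0   0   0
  1   0   0   0   0   0   0   0   0   7   7   7   7   7   7   7
  2   0   0   0   0   0   0   0   0   7   7   9   9   9   9   9
  3   0   0   0   0   0   0   0  11  11  11  11  11  11  11  11
  4   0   0   0   0   0   0   0  11  11  11  11  11  11  11  11

11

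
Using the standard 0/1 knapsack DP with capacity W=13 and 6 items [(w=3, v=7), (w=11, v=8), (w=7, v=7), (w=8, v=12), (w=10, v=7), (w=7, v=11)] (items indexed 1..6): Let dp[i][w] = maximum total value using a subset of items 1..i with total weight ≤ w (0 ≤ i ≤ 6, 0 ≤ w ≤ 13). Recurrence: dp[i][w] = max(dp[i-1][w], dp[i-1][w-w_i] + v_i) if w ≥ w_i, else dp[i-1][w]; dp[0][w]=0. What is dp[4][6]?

7

i\w   0   1   2   3   4   5   6   7   8   9  10  11  12  13
  0   0   0   0   0   0   0   0   0   0   0   0   0   0   0
  1   0   0   0   7   7   7   7   7   7   7   7   7   7   7
  2   0   0   0   7   7   7   7   7   7   7   7   8   8   8
  3   0   0   0   7   7   7   7   7   7   7  14  14  14  14
  4   0   0   0   7   7   7   7   7  12  12  14  19  19  19
  5   0   0   0   7   7   7   7   7  12  12  14  19  19  19
  6   0   0   0   7   7   7   7  11  12  12  18  19  19  19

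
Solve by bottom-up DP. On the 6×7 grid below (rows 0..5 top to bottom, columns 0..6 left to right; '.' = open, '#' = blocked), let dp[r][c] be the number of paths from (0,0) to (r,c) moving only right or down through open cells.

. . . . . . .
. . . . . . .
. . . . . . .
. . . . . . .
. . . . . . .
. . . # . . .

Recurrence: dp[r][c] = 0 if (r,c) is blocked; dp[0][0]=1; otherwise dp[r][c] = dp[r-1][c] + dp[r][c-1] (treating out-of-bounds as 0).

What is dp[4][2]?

r\c   0   1   2   3   4   5   6
  0   1   1   1   1   1   1   1
  1   1   2   3   4   5   6   7
  2   1   3   6  10  15  21  28
  3   1   4  10  20  35  56  84
  4   1   5  15  35  70 126 210
  5   1   6  21   0  70 196 406

15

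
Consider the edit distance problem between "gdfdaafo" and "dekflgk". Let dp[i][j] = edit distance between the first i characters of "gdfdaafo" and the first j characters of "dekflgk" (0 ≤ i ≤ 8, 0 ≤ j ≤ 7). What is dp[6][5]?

   ''  d  e  k  f  l  g  k
''  0  1  2  3  4  5  6  7
 g  1  1  2  3  4  5  5  6
 d  2  1  2  3  4  5  6  6
 f  3  2  2  3  3  4  5  6
 d  4  3  3  3  4  4  5  6
 a  5  4  4  4  4  5  5  6
 a  6  5  5  5  5  5  6  6
 f  7  6  6  6  5  6  6  7
 o  8  7  7  7  6  6  7  7

5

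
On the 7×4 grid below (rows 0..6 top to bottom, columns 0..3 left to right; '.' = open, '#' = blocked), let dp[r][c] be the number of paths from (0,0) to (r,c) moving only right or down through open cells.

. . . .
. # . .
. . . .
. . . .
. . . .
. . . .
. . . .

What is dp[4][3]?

15

r\c   0   1   2   3
  0   1   1   1   1
  1   1   0   1   2
  2   1   1   2   4
  3   1   2   4   8
  4   1   3   7  15
  5   1   4  11  26
  6   1   5  16  42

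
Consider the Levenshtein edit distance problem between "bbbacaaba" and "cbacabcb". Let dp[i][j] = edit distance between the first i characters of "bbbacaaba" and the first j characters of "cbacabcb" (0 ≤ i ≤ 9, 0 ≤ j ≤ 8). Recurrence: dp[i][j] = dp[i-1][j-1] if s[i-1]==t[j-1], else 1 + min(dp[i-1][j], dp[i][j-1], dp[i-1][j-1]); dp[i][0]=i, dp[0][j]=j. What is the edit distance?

   ''  c  b  a  c  a  b  c  b
''  0  1  2  3  4  5  6  7  8
 b  1  1  1  2  3  4  5  6  7
 b  2  2  1  2  3  4  4  5  6
 b  3  3  2  2  3  4  4  5  5
 a  4  4  3  2  3  3  4  5  6
 c  5  4  4  3  2  3  4  4  5
 a  6  5  5  4  3  2  3  4  5
 a  7  6  6  5  4  3  3  4  5
 b  8  7  6  6  5  4  3  4  4
 a  9  8  7  6  6  5  4  4  5

5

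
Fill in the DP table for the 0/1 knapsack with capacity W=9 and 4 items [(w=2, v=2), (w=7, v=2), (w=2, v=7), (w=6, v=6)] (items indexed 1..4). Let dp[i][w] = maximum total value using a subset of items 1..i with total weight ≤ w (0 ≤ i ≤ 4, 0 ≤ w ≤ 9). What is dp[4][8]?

13

i\w   0   1   2   3   4   5   6   7   8   9
  0   0   0   0   0   0   0   0   0   0   0
  1   0   0   2   2   2   2   2   2   2   2
  2   0   0   2   2   2   2   2   2   2   4
  3   0   0   7   7   9   9   9   9   9   9
  4   0   0   7   7   9   9   9   9  13  13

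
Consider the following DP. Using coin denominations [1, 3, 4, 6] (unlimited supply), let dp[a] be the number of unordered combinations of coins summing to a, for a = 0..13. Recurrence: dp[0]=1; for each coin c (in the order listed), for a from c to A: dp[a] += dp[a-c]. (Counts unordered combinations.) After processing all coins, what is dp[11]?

12

after  coin     0     1     2     3     4     5     6     7     8     9    10    11    12    13
          1     1     1     1     1     1     1     1     1     1     1     1     1     1     1
          3     1     1     1     2     2     2     3     3     3     4     4     4     5     5
          4     1     1     1     2     3     3     4     5     6     7     8     9    11    12
          6     1     1     1     2     3     3     5     6     7     9    11    12    16    18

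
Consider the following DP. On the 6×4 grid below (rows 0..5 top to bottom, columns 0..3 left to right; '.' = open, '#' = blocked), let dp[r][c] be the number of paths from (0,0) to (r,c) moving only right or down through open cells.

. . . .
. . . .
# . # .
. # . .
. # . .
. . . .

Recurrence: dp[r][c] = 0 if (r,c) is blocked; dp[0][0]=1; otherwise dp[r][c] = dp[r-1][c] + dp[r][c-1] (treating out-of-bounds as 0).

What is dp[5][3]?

4

r\c   0   1   2   3
  0   1   1   1   1
  1   1   2   3   4
  2   0   2   0   4
  3   0   0   0   4
  4   0   0   0   4
  5   0   0   0   4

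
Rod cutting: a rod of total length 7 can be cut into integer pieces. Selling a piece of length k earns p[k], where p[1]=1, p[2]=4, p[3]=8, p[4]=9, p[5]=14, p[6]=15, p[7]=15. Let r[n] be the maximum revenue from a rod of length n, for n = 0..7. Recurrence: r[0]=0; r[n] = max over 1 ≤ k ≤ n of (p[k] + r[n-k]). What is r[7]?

   n    0    1    2    3    4    5    6    7
r[n]    0    1    4    8    9   14   16   18

18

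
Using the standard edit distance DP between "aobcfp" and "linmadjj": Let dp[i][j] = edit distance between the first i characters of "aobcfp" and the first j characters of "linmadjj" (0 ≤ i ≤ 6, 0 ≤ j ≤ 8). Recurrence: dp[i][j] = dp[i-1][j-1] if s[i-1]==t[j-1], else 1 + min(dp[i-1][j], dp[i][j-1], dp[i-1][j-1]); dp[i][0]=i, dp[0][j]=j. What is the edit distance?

   ''  l  i  n  m  a  d  j  j
''  0  1  2  3  4  5  6  7  8
 a  1  1  2  3  4  4  5  6  7
 o  2  2  2  3  4  5  5  6  7
 b  3  3  3  3  4  5  6  6  7
 c  4  4  4  4  4  5  6  7  7
 f  5  5  5  5  5  5  6  7  8
 p  6  6  6  6  6  6  6  7  8

8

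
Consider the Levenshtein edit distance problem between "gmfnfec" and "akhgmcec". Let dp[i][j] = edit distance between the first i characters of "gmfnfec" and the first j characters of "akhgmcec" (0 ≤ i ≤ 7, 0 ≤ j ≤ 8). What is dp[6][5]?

   ''  a  k  h  g  m  c  e  c
''  0  1  2  3  4  5  6  7  8
 g  1  1  2  3  3  4  5  6  7
 m  2  2  2  3  4  3  4  5  6
 f  3  3  3  3  4  4  4  5  6
 n  4  4  4  4  4  5  5  5  6
 f  5  5  5  5  5  5  6  6  6
 e  6  6  6  6  6  6  6  6  7
 c  7  7  7  7  7  7  6  7  6

6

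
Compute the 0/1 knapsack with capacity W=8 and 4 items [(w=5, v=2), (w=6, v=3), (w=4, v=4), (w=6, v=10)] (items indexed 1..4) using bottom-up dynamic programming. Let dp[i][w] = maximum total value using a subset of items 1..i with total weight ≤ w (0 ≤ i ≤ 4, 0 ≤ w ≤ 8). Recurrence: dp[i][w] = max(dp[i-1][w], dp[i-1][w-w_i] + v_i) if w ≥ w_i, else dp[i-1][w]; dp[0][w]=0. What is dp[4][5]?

4

i\w   0   1   2   3   4   5   6   7   8
  0   0   0   0   0   0   0   0   0   0
  1   0   0   0   0   0   2   2   2   2
  2   0   0   0   0   0   2   3   3   3
  3   0   0   0   0   4   4   4   4   4
  4   0   0   0   0   4   4  10  10  10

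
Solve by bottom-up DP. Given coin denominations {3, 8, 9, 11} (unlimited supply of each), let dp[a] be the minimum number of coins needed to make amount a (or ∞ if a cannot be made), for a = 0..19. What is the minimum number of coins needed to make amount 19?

2

 a  0  1  2  3  4  5  6  7  8  9 10 11 12 13 14 15 16 17 18 19
dp  0  -  -  1  -  -  2  -  1  1  -  1  2  -  2  3  2  2  2  2
(- denotes ∞ / unreachable)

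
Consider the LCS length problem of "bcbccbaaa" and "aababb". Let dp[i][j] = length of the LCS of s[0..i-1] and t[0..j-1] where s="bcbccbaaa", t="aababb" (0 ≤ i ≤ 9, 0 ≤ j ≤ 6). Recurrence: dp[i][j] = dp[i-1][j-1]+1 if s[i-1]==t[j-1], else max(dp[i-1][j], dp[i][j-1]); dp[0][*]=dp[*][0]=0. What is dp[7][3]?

   ''  a  a  b  a  b  b
''  0  0  0  0  0  0  0
 b  0  0  0  1  1  1  1
 c  0  0  0  1  1  1  1
 b  0  0  0  1  1  2  2
 c  0  0  0  1  1  2  2
 c  0  0  0  1  1  2  2
 b  0  0  0  1  1  2  3
 a  0  1  1  1  2  2  3
 a  0  1  2  2  2  2  3
 a  0  1  2  2  3  3  3

1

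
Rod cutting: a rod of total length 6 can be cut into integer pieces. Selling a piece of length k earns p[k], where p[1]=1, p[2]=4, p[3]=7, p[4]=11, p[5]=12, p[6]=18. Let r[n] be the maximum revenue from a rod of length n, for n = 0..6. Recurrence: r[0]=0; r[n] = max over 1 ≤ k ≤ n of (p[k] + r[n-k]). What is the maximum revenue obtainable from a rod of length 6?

   n    0    1    2    3    4    5    6
r[n]    0    1    4    7   11   12   18

18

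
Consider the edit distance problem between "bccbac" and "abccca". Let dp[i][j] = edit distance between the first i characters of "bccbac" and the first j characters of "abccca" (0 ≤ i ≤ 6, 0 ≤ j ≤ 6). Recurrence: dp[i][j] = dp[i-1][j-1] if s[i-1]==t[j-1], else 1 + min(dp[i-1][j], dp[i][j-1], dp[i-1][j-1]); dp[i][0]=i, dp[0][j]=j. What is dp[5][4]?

3

   ''  a  b  c  c  c  a
''  0  1  2  3  4  5  6
 b  1  1  1  2  3  4  5
 c  2  2  2  1  2  3  4
 c  3  3  3  2  1  2  3
 b  4  4  3  3  2  2  3
 a  5  4  4  4  3  3  2
 c  6  5  5  4  4  3  3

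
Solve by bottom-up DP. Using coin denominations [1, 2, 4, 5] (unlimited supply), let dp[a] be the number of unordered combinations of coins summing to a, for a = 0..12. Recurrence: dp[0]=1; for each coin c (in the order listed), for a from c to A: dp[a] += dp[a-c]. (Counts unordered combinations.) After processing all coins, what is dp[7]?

8

after  coin     0     1     2     3     4     5     6     7     8     9    10    11    12
          1     1     1     1     1     1     1     1     1     1     1     1     1     1
          2     1     1     2     2     3     3     4     4     5     5     6     6     7
          4     1     1     2     2     4     4     6     6     9     9    12    12    16
          5     1     1     2     2     4     5     7     8    11    13    17    19    24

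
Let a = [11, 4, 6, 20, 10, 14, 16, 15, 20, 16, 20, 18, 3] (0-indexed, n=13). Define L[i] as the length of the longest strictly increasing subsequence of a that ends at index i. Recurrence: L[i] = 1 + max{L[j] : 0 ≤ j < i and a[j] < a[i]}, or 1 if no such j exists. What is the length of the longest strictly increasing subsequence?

7

   i    0    1    2    3    4    5    6    7    8    9   10   11   12
a[i]   11    4    6   20   10   14   16   15   20   16   20   18    3
L[i]    1    1    2    3    3    4    5    5    6    6    7    7    1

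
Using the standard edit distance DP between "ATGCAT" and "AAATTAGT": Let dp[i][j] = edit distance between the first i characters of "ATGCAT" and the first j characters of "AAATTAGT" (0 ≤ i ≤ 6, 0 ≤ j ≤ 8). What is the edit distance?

   ''  A  A  A  T  T  A  G  T
''  0  1  2  3  4  5  6  7  8
 A  1  0  1  2  3  4  5  6  7
 T  2  1  1  2  2  3  4  5  6
 G  3  2  2  2  3  3  4  4  5
 C  4  3  3  3  3  4  4  5  5
 A  5  4  3  3  4  4  4  5  6
 T  6  5  4  4  3  4  5  5  5

5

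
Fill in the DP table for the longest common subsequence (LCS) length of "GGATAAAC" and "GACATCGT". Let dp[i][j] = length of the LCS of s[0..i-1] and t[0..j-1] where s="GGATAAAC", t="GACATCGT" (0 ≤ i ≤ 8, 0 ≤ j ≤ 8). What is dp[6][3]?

2

   ''  G  A  C  A  T  C  G  T
''  0  0  0  0  0  0  0  0  0
 G  0  1  1  1  1  1  1  1  1
 G  0  1  1  1  1  1  1  2  2
 A  0  1  2  2  2  2  2  2  2
 T  0  1  2  2  2  3  3  3  3
 A  0  1  2  2  3  3  3  3  3
 A  0  1  2  2  3  3  3  3  3
 A  0  1  2  2  3  3  3  3  3
 C  0  1  2  3  3  3  4  4  4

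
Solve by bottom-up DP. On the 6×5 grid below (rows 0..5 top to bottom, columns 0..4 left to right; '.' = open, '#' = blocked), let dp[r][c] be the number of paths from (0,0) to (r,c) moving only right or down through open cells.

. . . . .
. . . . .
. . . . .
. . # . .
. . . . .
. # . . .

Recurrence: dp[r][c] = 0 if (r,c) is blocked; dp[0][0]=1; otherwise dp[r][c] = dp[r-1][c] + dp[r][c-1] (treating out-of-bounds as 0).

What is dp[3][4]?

25

r\c   0   1   2   3   4
  0   1   1   1   1   1
  1   1   2   3   4   5
  2   1   3   6  10  15
  3   1   4   0  10  25
  4   1   5   5  15  40
  5   1   0   5  20  60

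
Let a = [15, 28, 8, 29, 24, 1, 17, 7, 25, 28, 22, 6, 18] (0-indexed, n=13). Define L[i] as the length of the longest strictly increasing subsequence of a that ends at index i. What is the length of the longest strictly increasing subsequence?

4

   i    0    1    2    3    4    5    6    7    8    9   10   11   12
a[i]   15   28    8   29   24    1   17    7   25   28   22    6   18
L[i]    1    2    1    3    2    1    2    2    3    4    3    2    3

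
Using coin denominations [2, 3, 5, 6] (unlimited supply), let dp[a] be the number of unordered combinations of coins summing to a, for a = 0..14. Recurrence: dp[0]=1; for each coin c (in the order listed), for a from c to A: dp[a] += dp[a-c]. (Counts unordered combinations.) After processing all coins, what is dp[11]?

after  coin     0     1     2     3     4     5     6     7     8     9    10    11    12    13    14
          2     1     0     1     0     1     0     1     0     1     0     1     0     1     0     1
          3     1     0     1     1     1     1     2     1     2     2     2     2     3     2     3
          5     1     0     1     1     1     2     2     2     3     3     4     4     5     5     6
          6     1     0     1     1     1     2     3     2     4     4     5     6     8     7    10

6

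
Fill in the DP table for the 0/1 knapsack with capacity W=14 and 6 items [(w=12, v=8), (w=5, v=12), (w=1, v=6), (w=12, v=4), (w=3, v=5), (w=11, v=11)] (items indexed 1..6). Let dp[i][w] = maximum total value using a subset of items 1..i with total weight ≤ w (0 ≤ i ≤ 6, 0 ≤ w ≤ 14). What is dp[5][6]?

18

i\w   0   1   2   3   4   5   6   7   8   9  10  11  12  13  14
  0   0   0   0   0   0   0   0   0   0   0   0   0   0   0   0
  1   0   0   0   0   0   0   0   0   0   0   0   0   8   8   8
  2   0   0   0   0   0  12  12  12  12  12  12  12  12  12  12
  3   0   6   6   6   6  12  18  18  18  18  18  18  18  18  18
  4   0   6   6   6   6  12  18  18  18  18  18  18  18  18  18
  5   0   6   6   6  11  12  18  18  18  23  23  23  23  23  23
  6   0   6   6   6  11  12  18  18  18  23  23  23  23  23  23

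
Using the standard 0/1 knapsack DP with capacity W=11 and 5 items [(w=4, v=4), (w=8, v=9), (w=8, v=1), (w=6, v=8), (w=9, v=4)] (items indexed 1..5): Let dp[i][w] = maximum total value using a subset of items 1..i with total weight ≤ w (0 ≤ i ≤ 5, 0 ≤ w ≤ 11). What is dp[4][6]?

8

i\w   0   1   2   3   4   5   6   7   8   9  10  11
  0   0   0   0   0   0   0   0   0   0   0   0   0
  1   0   0   0   0   4   4   4   4   4   4   4   4
  2   0   0   0   0   4   4   4   4   9   9   9   9
  3   0   0   0   0   4   4   4   4   9   9   9   9
  4   0   0   0   0   4   4   8   8   9   9  12  12
  5   0   0   0   0   4   4   8   8   9   9  12  12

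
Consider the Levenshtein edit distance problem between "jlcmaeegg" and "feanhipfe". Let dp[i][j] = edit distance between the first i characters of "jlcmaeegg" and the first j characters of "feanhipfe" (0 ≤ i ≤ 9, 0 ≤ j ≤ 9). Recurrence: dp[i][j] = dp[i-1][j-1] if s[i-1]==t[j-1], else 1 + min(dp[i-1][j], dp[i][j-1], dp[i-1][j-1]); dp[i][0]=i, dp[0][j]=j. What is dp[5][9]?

   ''  f  e  a  n  h  i  p  f  e
''  0  1  2  3  4  5  6  7  8  9
 j  1  1  2  3  4  5  6  7  8  9
 l  2  2  2  3  4  5  6  7  8  9
 c  3  3  3  3  4  5  6  7  8  9
 m  4  4  4  4  4  5  6  7  8  9
 a  5  5  5  4  5  5  6  7  8  9
 e  6  6  5  5  5  6  6  7  8  8
 e  7  7  6  6  6  6  7  7  8  8
 g  8  8  7  7  7  7  7  8  8  9
 g  9  9  8  8  8  8  8  8  9  9

9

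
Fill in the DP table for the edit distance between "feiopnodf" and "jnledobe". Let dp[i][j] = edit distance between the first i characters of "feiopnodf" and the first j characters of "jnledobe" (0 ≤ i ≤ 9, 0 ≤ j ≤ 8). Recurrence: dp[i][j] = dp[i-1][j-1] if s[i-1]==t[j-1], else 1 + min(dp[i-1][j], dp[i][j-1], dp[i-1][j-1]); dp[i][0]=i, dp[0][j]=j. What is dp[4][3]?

   ''  j  n  l  e  d  o  b  e
''  0  1  2  3  4  5  6  7  8
 f  1  1  2  3  4  5  6  7  8
 e  2  2  2  3  3  4  5  6  7
 i  3  3  3  3  4  4  5  6  7
 o  4  4  4  4  4  5  4  5  6
 p  5  5  5  5  5  5  5  5  6
 n  6  6  5  6  6  6  6  6  6
 o  7  7  6  6  7  7  6  7  7
 d  8  8  7  7  7  7  7  7  8
 f  9  9  8  8  8  8  8  8  8

4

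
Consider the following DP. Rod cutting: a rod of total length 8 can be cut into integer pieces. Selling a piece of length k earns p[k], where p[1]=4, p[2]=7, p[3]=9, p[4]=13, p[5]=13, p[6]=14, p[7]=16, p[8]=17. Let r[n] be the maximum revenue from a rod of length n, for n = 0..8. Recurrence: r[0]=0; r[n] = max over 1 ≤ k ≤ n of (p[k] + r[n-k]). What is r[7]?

28

   n    0    1    2    3    4    5    6    7    8
r[n]    0    4    8   12   16   20   24   28   32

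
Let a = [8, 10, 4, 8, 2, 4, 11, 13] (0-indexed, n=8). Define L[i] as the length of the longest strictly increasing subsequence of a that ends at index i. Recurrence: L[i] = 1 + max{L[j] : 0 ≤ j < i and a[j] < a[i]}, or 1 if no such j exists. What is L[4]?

   i    0    1    2    3    4    5    6    7
a[i]    8   10    4    8    2    4   11   13
L[i]    1    2    1    2    1    2    3    4

1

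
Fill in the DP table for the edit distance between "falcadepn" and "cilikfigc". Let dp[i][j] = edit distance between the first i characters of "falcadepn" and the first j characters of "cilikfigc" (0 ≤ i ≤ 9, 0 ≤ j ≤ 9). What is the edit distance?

8

   ''  c  i  l  i  k  f  i  g  c
''  0  1  2  3  4  5  6  7  8  9
 f  1  1  2  3  4  5  5  6  7  8
 a  2  2  2  3  4  5  6  6  7  8
 l  3  3  3  2  3  4  5  6  7  8
 c  4  3  4  3  3  4  5  6  7  7
 a  5  4  4  4  4  4  5  6  7  8
 d  6  5  5  5  5  5  5  6  7  8
 e  7  6  6  6  6  6  6  6  7  8
 p  8  7  7  7  7  7  7  7  7  8
 n  9  8  8  8  8  8  8  8  8  8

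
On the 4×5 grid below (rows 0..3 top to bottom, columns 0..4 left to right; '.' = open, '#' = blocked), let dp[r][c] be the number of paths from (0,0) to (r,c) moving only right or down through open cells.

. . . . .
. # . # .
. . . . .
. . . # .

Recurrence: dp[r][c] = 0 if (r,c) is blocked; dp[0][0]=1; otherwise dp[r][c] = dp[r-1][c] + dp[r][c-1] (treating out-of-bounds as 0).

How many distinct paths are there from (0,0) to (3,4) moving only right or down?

r\c   0   1   2   3   4
  0   1   1   1   1   1
  1   1   0   1   0   1
  2   1   1   2   2   3
  3   1   2   4   0   3

3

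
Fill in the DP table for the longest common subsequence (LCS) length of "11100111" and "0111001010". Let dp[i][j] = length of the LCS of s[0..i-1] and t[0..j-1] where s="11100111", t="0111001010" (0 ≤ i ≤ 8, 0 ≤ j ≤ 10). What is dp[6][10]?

6

   ''  0  1  1  1  0  0  1  0  1  0
''  0  0  0  0  0  0  0  0  0  0  0
 1  0  0  1  1  1  1  1  1  1  1  1
 1  0  0  1  2  2  2  2  2  2  2  2
 1  0  0  1  2  3  3  3  3  3  3  3
 0  0  1  1  2  3  4  4  4  4  4  4
 0  0  1  1  2  3  4  5  5  5  5  5
 1  0  1  2  2  3  4  5  6  6  6  6
 1  0  1  2  3  3  4  5  6  6  7  7
 1  0  1  2  3  4  4  5  6  6  7  7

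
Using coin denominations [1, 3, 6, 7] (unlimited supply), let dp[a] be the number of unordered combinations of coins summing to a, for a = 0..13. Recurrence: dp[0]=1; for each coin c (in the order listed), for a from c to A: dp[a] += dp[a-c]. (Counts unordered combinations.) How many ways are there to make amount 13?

13

after  coin     0     1     2     3     4     5     6     7     8     9    10    11    12    13
          1     1     1     1     1     1     1     1     1     1     1     1     1     1     1
          3     1     1     1     2     2     2     3     3     3     4     4     4     5     5
          6     1     1     1     2     2     2     4     4     4     6     6     6     9     9
          7     1     1     1     2     2     2     4     5     5     7     8     8    11    13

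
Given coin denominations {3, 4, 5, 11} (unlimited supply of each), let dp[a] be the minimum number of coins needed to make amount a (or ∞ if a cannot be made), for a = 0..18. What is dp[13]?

 a  0  1  2  3  4  5  6  7  8  9 10 11 12 13 14 15 16 17 18
dp  0  -  -  1  1  1  2  2  2  2  2  1  3  3  2  2  2  3  3
(- denotes ∞ / unreachable)

3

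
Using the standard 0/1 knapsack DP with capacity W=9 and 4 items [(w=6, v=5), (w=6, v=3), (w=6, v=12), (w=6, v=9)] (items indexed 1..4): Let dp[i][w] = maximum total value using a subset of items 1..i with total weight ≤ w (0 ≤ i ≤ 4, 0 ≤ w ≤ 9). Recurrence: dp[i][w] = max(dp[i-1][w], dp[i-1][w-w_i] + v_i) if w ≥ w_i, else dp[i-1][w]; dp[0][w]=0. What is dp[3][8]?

i\w   0   1   2   3   4   5   6   7   8   9
  0   0   0   0   0   0   0   0   0   0   0
  1   0   0   0   0   0   0   5   5   5   5
  2   0   0   0   0   0   0   5   5   5   5
  3   0   0   0   0   0   0  12  12  12  12
  4   0   0   0   0   0   0  12  12  12  12

12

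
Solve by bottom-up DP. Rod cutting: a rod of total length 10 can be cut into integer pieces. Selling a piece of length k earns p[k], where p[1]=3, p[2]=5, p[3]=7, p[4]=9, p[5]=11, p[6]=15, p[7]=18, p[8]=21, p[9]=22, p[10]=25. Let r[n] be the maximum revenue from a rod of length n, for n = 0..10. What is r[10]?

30

   n    0    1    2    3    4    5    6    7    8    9   10
r[n]    0    3    6    9   12   15   18   21   24   27   30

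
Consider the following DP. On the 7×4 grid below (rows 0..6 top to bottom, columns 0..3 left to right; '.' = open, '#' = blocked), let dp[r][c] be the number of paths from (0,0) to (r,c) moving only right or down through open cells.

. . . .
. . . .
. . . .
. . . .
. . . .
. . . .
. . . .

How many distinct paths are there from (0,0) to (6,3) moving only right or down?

84

r\c   0   1   2   3
  0   1   1   1   1
  1   1   2   3   4
  2   1   3   6  10
  3   1   4  10  20
  4   1   5  15  35
  5   1   6  21  56
  6   1   7  28  84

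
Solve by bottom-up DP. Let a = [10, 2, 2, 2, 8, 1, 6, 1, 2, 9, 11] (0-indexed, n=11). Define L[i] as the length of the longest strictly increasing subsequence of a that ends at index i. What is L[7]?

   i    0    1    2    3    4    5    6    7    8    9   10
a[i]   10    2    2    2    8    1    6    1    2    9   11
L[i]    1    1    1    1    2    1    2    1    2    3    4

1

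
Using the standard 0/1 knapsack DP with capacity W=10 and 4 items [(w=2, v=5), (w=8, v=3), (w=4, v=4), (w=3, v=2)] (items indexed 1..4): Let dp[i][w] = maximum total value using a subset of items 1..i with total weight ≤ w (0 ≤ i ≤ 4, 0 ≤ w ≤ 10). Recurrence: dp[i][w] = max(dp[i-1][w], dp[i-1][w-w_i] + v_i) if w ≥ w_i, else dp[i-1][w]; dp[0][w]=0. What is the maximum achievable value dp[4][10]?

11

i\w   0   1   2   3   4   5   6   7   8   9  10
  0   0   0   0   0   0   0   0   0   0   0   0
  1   0   0   5   5   5   5   5   5   5   5   5
  2   0   0   5   5   5   5   5   5   5   5   8
  3   0   0   5   5   5   5   9   9   9   9   9
  4   0   0   5   5   5   7   9   9   9  11  11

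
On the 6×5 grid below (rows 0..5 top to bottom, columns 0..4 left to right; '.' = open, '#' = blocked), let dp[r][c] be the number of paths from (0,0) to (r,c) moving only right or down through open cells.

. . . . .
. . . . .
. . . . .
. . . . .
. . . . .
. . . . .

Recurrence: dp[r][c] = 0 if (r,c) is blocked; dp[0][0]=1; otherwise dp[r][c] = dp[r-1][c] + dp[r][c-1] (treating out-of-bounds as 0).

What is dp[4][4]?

r\c   0   1   2   3   4
  0   1   1   1   1   1
  1   1   2   3   4   5
  2   1   3   6  10  15
  3   1   4  10  20  35
  4   1   5  15  35  70
  5   1   6  21  56 126

70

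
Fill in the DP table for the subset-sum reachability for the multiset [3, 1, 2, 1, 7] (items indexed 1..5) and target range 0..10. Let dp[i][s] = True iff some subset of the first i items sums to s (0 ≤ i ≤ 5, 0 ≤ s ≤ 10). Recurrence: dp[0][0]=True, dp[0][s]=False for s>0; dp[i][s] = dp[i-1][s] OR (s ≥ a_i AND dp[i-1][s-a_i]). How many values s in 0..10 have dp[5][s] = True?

11

i\s   0   1   2   3   4   5   6   7   8   9  10
  0   T   F   F   F   F   F   F   F   F   F   F
  1   T   F   F   T   F   F   F   F   F   F   F
  2   T   T   F   T   T   F   F   F   F   F   F
  3   T   T   T   T   T   T   T   F   F   F   F
  4   T   T   T   T   T   T   T   T   F   F   F
  5   T   T   T   T   T   T   T   T   T   T   T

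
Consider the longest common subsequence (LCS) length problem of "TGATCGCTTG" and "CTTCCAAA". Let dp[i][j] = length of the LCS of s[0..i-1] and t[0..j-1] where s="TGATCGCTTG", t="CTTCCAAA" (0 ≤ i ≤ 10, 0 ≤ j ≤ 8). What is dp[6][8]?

3

   ''  C  T  T  C  C  A  A  A
''  0  0  0  0  0  0  0  0  0
 T  0  0  1  1  1  1  1  1  1
 G  0  0  1  1  1  1  1  1  1
 A  0  0  1  1  1  1  2  2  2
 T  0  0  1  2  2  2  2  2  2
 C  0  1  1  2  3  3  3  3  3
 G  0  1  1  2  3  3  3  3  3
 C  0  1  1  2  3  4  4  4  4
 T  0  1  2  2  3  4  4  4  4
 T  0  1  2  3  3  4  4  4  4
 G  0  1  2  3  3  4  4  4  4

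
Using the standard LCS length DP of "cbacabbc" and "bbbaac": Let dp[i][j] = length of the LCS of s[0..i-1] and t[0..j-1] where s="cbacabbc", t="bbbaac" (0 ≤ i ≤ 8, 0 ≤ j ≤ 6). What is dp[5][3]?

   ''  b  b  b  a  a  c
''  0  0  0  0  0  0  0
 c  0  0  0  0  0  0  1
 b  0  1  1  1  1  1  1
 a  0  1  1  1  2  2  2
 c  0  1  1  1  2  2  3
 a  0  1  1  1  2  3  3
 b  0  1  2  2  2  3  3
 b  0  1  2  3  3  3  3
 c  0  1  2  3  3  3  4

1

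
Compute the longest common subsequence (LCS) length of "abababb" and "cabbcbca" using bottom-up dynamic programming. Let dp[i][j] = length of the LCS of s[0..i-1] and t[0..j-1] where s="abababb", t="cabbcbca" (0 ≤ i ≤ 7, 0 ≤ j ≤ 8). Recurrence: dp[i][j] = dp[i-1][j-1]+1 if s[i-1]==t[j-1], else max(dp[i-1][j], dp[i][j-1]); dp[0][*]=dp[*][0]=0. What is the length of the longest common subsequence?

4

   ''  c  a  b  b  c  b  c  a
''  0  0  0  0  0  0  0  0  0
 a  0  0  1  1  1  1  1  1  1
 b  0  0  1  2  2  2  2  2  2
 a  0  0  1  2  2  2  2  2  3
 b  0  0  1  2  3  3  3  3  3
 a  0  0  1  2  3  3  3  3  4
 b  0  0  1  2  3  3  4  4  4
 b  0  0  1  2  3  3  4  4  4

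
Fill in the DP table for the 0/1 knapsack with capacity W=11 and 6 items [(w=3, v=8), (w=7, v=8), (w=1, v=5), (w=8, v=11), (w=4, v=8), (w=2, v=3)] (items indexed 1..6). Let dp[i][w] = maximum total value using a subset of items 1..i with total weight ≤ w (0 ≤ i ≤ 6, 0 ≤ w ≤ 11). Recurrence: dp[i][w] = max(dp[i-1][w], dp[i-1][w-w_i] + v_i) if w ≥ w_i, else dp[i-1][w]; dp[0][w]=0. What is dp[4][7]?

13

i\w   0   1   2   3   4   5   6   7   8   9  10  11
  0   0   0   0   0   0   0   0   0   0   0   0   0
  1   0   0   0   8   8   8   8   8   8   8   8   8
  2   0   0   0   8   8   8   8   8   8   8  16  16
  3   0   5   5   8  13  13  13  13  13  13  16  21
  4   0   5   5   8  13  13  13  13  13  16  16  21
  5   0   5   5   8  13  13  13  16  21  21  21  21
  6   0   5   5   8  13  13  16  16  21  21  24  24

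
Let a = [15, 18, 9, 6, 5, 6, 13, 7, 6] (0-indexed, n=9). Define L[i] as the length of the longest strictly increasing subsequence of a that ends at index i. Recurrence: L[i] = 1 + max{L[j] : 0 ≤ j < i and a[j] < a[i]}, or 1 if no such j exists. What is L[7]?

   i    0    1    2    3    4    5    6    7    8
a[i]   15   18    9    6    5    6   13    7    6
L[i]    1    2    1    1    1    2    3    3    2

3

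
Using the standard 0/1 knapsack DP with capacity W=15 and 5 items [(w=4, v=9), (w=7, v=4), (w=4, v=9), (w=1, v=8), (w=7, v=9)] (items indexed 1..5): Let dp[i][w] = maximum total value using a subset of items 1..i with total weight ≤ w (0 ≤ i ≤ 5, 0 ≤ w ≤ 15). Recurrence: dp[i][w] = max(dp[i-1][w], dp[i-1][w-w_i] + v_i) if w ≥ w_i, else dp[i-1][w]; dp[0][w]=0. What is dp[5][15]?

i\w   0   1   2   3   4   5   6   7   8   9  10  11  12  13  14  15
  0   0   0   0   0   0   0   0   0   0   0   0   0   0   0   0   0
  1   0   0   0   0   9   9   9   9   9   9   9   9   9   9   9   9
  2   0   0   0   0   9   9   9   9   9   9   9  13  13  13  13  13
  3   0   0   0   0   9   9   9   9  18  18  18  18  18  18  18  22
  4   0   8   8   8   9  17  17  17  18  26  26  26  26  26  26  26
  5   0   8   8   8   9  17  17  17  18  26  26  26  26  26  26  27

27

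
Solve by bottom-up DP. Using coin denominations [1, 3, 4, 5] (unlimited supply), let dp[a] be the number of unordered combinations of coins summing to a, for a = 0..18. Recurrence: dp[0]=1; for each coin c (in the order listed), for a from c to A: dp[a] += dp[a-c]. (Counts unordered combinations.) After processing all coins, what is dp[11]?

14

after  coin     0     1     2     3     4     5     6     7     8     9    10    11    12    13    14    15    16    17    18
          1     1     1     1     1     1     1     1     1     1     1     1     1     1     1     1     1     1     1     1
          3     1     1     1     2     2     2     3     3     3     4     4     4     5     5     5     6     6     6     7
          4     1     1     1     2     3     3     4     5     6     7     8     9    11    12    13    15    17    18    20
          5     1     1     1     2     3     4     5     6     8    10    12    14    17    20    23    27    31    35    40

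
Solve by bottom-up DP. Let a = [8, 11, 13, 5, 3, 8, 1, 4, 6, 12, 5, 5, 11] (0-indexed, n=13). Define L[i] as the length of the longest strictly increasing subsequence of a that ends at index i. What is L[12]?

4

   i    0    1    2    3    4    5    6    7    8    9   10   11   12
a[i]    8   11   13    5    3    8    1    4    6   12    5    5   11
L[i]    1    2    3    1    1    2    1    2    3    4    3    3    4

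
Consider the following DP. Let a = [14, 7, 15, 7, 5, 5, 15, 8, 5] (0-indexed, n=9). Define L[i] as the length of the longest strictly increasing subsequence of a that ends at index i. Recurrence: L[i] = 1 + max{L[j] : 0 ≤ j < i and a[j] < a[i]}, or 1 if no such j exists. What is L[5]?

1

   i    0    1    2    3    4    5    6    7    8
a[i]   14    7   15    7    5    5   15    8    5
L[i]    1    1    2    1    1    1    2    2    1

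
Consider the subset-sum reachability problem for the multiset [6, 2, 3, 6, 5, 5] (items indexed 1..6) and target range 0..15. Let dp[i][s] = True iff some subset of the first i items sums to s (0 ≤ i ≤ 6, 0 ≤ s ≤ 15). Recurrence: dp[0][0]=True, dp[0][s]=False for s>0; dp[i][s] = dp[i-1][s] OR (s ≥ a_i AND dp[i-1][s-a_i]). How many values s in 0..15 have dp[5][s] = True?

i\s   0   1   2   3   4   5   6   7   8   9  10  11  12  13  14  15
  0   T   F   F   F   F   F   F   F   F   F   F   F   F   F   F   F
  1   T   F   F   F   F   F   T   F   F   F   F   F   F   F   F   F
  2   T   F   T   F   F   F   T   F   T   F   F   F   F   F   F   F
  3   T   F   T   T   F   T   T   F   T   T   F   T   F   F   F   F
  4   T   F   T   T   F   T   T   F   T   T   F   T   T   F   T   T
  5   T   F   T   T   F   T   T   T   T   T   T   T   T   T   T   T
  6   T   F   T   T   F   T   T   T   T   T   T   T   T   T   T   T

14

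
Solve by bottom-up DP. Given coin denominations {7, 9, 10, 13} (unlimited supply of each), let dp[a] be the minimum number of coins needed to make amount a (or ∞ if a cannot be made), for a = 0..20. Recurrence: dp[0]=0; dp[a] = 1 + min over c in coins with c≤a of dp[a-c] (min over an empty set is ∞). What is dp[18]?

 a  0  1  2  3  4  5  6  7  8  9 10 11 12 13 14 15 16 17 18 19 20
dp  0  -  -  -  -  -  -  1  -  1  1  -  -  1  2  -  2  2  2  2  2
(- denotes ∞ / unreachable)

2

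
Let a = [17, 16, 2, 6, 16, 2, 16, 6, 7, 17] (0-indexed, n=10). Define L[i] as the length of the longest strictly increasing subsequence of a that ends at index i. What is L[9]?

4

   i    0    1    2    3    4    5    6    7    8    9
a[i]   17   16    2    6   16    2   16    6    7   17
L[i]    1    1    1    2    3    1    3    2    3    4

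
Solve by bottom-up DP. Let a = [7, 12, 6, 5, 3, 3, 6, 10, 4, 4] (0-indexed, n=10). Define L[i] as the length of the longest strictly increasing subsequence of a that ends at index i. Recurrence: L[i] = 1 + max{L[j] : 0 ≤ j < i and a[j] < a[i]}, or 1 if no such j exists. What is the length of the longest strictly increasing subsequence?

3

   i    0    1    2    3    4    5    6    7    8    9
a[i]    7   12    6    5    3    3    6   10    4    4
L[i]    1    2    1    1    1    1    2    3    2    2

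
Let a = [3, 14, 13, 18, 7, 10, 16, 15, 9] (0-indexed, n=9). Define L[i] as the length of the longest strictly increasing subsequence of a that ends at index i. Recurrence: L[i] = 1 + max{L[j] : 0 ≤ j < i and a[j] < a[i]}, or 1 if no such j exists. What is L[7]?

   i    0    1    2    3    4    5    6    7    8
a[i]    3   14   13   18    7   10   16   15    9
L[i]    1    2    2    3    2    3    4    4    3

4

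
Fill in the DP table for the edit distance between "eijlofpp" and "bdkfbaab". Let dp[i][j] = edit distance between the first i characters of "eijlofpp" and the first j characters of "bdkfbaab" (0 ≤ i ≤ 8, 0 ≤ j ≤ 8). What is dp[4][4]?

   ''  b  d  k  f  b  a  a  b
''  0  1  2  3  4  5  6  7  8
 e  1  1  2  3  4  5  6  7  8
 i  2  2  2  3  4  5  6  7  8
 j  3  3  3  3  4  5  6  7  8
 l  4  4  4  4  4  5  6  7  8
 o  5  5  5  5  5  5  6  7  8
 f  6  6  6  6  5  6  6  7  8
 p  7  7  7  7  6  6  7  7  8
 p  8  8  8  8  7  7  7  8  8

4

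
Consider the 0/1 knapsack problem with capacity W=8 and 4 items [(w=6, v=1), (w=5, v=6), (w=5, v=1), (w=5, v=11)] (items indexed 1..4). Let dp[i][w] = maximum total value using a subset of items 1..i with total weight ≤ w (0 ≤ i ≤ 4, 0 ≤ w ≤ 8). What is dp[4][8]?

i\w   0   1   2   3   4   5   6   7   8
  0   0   0   0   0   0   0   0   0   0
  1   0   0   0   0   0   0   1   1   1
  2   0   0   0   0   0   6   6   6   6
  3   0   0   0   0   0   6   6   6   6
  4   0   0   0   0   0  11  11  11  11

11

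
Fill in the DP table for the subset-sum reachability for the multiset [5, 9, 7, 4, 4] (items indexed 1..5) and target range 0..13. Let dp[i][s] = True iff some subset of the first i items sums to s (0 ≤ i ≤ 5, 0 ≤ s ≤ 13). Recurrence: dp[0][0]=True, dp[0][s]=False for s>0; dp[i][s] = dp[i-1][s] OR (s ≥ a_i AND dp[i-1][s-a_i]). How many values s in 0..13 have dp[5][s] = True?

i\s   0   1   2   3   4   5   6   7   8   9  10  11  12  13
  0   T   F   F   F   F   F   F   F   F   F   F   F   F   F
  1   T   F   F   F   F   T   F   F   F   F   F   F   F   F
  2   T   F   F   F   F   T   F   F   F   T   F   F   F   F
  3   T   F   F   F   F   T   F   T   F   T   F   F   T   F
  4   T   F   F   F   T   T   F   T   F   T   F   T   T   T
  5   T   F   F   F   T   T   F   T   T   T   F   T   T   T

9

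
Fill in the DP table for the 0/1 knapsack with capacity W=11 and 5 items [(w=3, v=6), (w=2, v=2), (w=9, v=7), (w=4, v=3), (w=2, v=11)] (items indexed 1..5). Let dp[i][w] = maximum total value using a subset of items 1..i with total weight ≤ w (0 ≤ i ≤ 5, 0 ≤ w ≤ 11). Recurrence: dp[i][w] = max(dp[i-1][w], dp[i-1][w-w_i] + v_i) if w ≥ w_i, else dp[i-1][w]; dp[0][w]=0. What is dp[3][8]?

i\w   0   1   2   3   4   5   6   7   8   9  10  11
  0   0   0   0   0   0   0   0   0   0   0   0   0
  1   0   0   0   6   6   6   6   6   6   6   6   6
  2   0   0   2   6   6   8   8   8   8   8   8   8
  3   0   0   2   6   6   8   8   8   8   8   8   9
  4   0   0   2   6   6   8   8   9   9  11  11  11
  5   0   0  11  11  13  17  17  19  19  20  20  22

8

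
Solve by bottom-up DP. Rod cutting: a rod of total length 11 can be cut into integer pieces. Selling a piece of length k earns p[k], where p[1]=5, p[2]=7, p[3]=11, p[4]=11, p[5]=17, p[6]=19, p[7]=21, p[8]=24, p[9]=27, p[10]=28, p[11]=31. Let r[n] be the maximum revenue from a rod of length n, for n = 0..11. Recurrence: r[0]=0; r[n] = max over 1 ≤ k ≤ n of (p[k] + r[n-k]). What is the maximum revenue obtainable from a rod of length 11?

55

   n    0    1    2    3    4    5    6    7    8    9   10   11
r[n]    0    5   10   15   20   25   30   35   40   45   50   55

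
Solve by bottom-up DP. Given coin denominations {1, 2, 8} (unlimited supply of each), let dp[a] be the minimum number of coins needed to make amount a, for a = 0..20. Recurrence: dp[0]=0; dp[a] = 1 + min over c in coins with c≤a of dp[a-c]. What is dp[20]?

4

 a  0  1  2  3  4  5  6  7  8  9 10 11 12 13 14 15 16 17 18 19 20
dp  0  1  1  2  2  3  3  4  1  2  2  3  3  4  4  5  2  3  3  4  4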